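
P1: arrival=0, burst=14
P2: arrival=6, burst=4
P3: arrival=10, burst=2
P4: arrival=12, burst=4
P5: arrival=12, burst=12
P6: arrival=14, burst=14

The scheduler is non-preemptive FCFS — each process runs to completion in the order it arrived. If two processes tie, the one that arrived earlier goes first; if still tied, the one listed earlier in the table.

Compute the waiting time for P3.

8

Timeline: | P1 0-14 | P2 14-18 | P3 18-20 | P4 20-24 | P5 24-36 | P6 36-50 |
Completion: P1=14  P2=18  P3=20  P4=24  P5=36  P6=50
Turnaround (C−A): P1=14  P2=12  P3=10  P4=12  P5=24  P6=36
Waiting(P3) = turnaround − burst = 10 − 2 = 8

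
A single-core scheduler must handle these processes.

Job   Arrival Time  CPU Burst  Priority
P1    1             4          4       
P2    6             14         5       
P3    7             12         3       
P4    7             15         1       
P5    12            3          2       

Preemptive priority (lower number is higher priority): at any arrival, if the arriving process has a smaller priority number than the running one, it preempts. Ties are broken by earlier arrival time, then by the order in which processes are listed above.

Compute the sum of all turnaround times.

Gantt: | idle 0-1 | P1 1-5 | idle 5-6 | P2 6-7 | P4 7-22 | P5 22-25 | P3 25-37 | P2 37-50 |
Completion: P1=5  P2=50  P3=37  P4=22  P5=25
Turnaround (C−A): P1=4  P2=44  P3=30  P4=15  P5=13
Turnaround = completion − arrival: P1=4, P2=44, P3=30, P4=15, P5=13
Total turnaround = 4 + 44 + 30 + 15 + 13 = 106

106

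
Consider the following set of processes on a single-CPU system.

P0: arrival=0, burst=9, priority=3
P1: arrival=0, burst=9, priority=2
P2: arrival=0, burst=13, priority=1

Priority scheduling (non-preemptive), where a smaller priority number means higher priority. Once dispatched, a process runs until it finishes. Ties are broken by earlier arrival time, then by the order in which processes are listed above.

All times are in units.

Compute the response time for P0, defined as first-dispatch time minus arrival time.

22

Timeline: | P2 0-13 | P1 13-22 | P0 22-31 |
Completion: P0=31  P1=22  P2=13
Response(P0) = first start − arrival = 22 − 0 = 22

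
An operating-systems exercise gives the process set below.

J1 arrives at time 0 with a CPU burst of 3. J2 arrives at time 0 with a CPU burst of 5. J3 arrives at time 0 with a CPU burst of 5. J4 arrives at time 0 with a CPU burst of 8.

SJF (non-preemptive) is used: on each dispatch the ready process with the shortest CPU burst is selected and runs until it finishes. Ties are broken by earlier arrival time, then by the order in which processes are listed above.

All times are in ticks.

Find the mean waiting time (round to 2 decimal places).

6.00

Timeline: | J1 0-3 | J2 3-8 | J3 8-13 | J4 13-21 |
Completion: J1=3  J2=8  J3=13  J4=21
Turnaround (C−A): J1=3  J2=8  J3=13  J4=21
Waiting times: J1=0, J2=3, J3=8, J4=13
Average waiting = (0+3+8+13) / 4 = 24/4 = 6.00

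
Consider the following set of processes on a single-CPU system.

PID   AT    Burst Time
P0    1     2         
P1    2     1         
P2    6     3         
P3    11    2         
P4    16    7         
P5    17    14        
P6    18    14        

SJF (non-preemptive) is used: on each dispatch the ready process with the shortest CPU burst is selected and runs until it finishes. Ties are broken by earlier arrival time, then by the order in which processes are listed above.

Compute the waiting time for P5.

6

Timeline: | idle 0-1 | P0 1-3 | P1 3-4 | idle 4-6 | P2 6-9 | idle 9-11 | P3 11-13 | idle 13-16 | P4 16-23 | P5 23-37 | P6 37-51 |
Completion: P0=3  P1=4  P2=9  P3=13  P4=23  P5=37  P6=51
Waiting(P5) = turnaround − burst = 20 − 14 = 6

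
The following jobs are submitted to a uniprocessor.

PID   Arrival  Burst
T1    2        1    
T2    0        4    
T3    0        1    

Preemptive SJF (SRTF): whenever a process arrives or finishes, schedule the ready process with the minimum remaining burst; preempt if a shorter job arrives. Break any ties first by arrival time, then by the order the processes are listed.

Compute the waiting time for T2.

2

Timeline: | T3 0-1 | T2 1-2 | T1 2-3 | T2 3-6 |
Completion: T1=3  T2=6  T3=1
Waiting(T2) = turnaround − burst = 6 − 4 = 2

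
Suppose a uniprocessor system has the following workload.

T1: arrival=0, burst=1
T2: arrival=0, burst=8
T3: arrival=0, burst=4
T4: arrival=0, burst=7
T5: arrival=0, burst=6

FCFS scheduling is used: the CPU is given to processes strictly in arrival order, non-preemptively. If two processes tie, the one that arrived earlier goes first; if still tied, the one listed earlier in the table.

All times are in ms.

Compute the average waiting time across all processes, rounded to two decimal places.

8.60

Schedule: | T1 0-1 | T2 1-9 | T3 9-13 | T4 13-20 | T5 20-26 |
Completion: T1=1  T2=9  T3=13  T4=20  T5=26
Turnaround (C−A): T1=1  T2=9  T3=13  T4=20  T5=26
Waiting times: T1=0, T2=1, T3=9, T4=13, T5=20
Average waiting = (0+1+9+13+20) / 5 = 43/5 = 8.60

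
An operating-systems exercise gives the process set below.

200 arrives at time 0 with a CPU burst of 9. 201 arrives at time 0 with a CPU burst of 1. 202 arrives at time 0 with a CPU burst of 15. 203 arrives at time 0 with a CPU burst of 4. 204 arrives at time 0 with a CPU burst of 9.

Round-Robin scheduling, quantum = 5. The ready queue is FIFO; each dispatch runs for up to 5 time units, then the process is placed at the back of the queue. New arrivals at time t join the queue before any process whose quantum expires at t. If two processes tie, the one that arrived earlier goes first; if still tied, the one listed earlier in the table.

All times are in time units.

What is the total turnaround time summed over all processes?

Schedule: | 200 0-5 | 201 5-6 | 202 6-11 | 203 11-15 | 204 15-20 | 200 20-24 | 202 24-29 | 204 29-33 | 202 33-38 |
Completion: 200=24  201=6  202=38  203=15  204=33
Turnaround (C−A): 200=24  201=6  202=38  203=15  204=33
Turnaround = completion − arrival: 200=24, 201=6, 202=38, 203=15, 204=33
Total turnaround = 24 + 6 + 38 + 15 + 33 = 116

116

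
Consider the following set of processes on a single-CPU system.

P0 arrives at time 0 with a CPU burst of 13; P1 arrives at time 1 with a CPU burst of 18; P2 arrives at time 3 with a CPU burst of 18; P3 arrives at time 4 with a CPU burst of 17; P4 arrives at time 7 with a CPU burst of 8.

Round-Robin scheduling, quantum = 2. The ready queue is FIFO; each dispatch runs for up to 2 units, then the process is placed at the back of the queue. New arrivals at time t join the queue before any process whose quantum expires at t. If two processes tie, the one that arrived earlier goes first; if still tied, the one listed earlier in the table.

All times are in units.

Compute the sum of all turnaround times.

302

Timeline: | P0 0-2 | P1 2-4 | P0 4-6 | P2 6-8 | P3 8-10 | P1 10-12 | P0 12-14 | P4 14-16 | P2 16-18 | P3 18-20 | P1 20-22 | P0 22-24 | P4 24-26 | P2 26-28 | P3 28-30 | P1 30-32 | P0 32-34 | P4 34-36 | P2 36-38 | P3 38-40 | P1 40-42 | P0 42-44 | P4 44-46 | P2 46-48 | P3 48-50 | P1 50-52 | P0 52-53 | P2 53-55 | P3 55-57 | P1 57-59 | P2 59-61 | P3 61-63 | P1 63-65 | P2 65-67 | P3 67-69 | P1 69-71 | P2 71-73 | P3 73-74 |
Completion: P0=53  P1=71  P2=73  P3=74  P4=46
Turnaround (C−A): P0=53  P1=70  P2=70  P3=70  P4=39
Turnaround = completion − arrival: P0=53, P1=70, P2=70, P3=70, P4=39
Total turnaround = 53 + 70 + 70 + 70 + 39 = 302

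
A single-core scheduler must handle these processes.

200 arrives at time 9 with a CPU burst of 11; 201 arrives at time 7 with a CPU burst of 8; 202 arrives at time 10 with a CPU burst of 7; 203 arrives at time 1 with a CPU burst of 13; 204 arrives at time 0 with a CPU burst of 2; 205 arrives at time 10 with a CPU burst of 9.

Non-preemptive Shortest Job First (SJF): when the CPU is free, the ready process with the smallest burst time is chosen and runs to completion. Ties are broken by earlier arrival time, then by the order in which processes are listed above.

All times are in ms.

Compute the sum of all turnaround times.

Schedule: | 204 0-2 | 203 2-15 | 202 15-22 | 201 22-30 | 205 30-39 | 200 39-50 |
Completion: 200=50  201=30  202=22  203=15  204=2  205=39
Turnaround (C−A): 200=41  201=23  202=12  203=14  204=2  205=29
Turnaround = completion − arrival: 200=41, 201=23, 202=12, 203=14, 204=2, 205=29
Total turnaround = 41 + 23 + 12 + 14 + 2 + 29 = 121

121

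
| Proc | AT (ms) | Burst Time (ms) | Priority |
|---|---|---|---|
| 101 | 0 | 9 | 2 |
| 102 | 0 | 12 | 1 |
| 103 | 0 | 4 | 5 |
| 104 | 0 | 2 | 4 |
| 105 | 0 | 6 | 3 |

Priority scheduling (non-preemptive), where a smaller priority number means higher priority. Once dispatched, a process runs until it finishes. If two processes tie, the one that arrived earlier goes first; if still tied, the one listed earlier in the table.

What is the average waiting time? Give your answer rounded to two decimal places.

Gantt: | 102 0-12 | 101 12-21 | 105 21-27 | 104 27-29 | 103 29-33 |
Completion: 101=21  102=12  103=33  104=29  105=27
Turnaround (C−A): 101=21  102=12  103=33  104=29  105=27
Waiting times: 101=12, 102=0, 103=29, 104=27, 105=21
Average waiting = (12+0+29+27+21) / 5 = 89/5 = 17.80

17.80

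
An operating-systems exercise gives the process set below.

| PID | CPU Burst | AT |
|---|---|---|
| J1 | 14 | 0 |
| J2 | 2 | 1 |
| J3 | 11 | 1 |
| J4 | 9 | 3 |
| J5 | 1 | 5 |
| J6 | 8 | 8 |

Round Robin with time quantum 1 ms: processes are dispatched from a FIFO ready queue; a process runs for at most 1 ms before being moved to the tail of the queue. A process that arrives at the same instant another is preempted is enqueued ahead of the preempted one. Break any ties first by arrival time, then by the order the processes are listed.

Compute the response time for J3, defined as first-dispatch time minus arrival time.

Timeline: | J1 0-1 | J2 1-2 | J3 2-3 | J1 3-4 | J2 4-5 | J4 5-6 | J3 6-7 | J1 7-8 | J5 8-9 | J4 9-10 | J3 10-11 | J6 11-12 | J1 12-13 | J4 13-14 | J3 14-15 | J6 15-16 | J1 16-17 | J4 17-18 | J3 18-19 | J6 19-20 | J1 20-21 | J4 21-22 | J3 22-23 | J6 23-24 | J1 24-25 | J4 25-26 | J3 26-27 | J6 27-28 | J1 28-29 | J4 29-30 | J3 30-31 | J6 31-32 | J1 32-33 | J4 33-34 | J3 34-35 | J6 35-36 | J1 36-37 | J4 37-38 | J3 38-39 | J6 39-40 | J1 40-41 | J3 41-42 | J1 42-45 |
Completion: J1=45  J2=5  J3=42  J4=38  J5=9  J6=40
Response(J3) = first start − arrival = 2 − 1 = 1

1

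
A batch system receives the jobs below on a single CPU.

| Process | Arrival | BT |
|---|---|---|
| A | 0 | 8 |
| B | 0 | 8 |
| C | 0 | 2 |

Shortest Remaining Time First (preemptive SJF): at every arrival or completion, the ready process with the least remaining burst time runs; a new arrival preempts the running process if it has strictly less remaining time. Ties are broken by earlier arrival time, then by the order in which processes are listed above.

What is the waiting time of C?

Schedule: | C 0-2 | A 2-10 | B 10-18 |
Completion: A=10  B=18  C=2
Turnaround (C−A): A=10  B=18  C=2
Waiting(C) = turnaround − burst = 2 − 2 = 0

0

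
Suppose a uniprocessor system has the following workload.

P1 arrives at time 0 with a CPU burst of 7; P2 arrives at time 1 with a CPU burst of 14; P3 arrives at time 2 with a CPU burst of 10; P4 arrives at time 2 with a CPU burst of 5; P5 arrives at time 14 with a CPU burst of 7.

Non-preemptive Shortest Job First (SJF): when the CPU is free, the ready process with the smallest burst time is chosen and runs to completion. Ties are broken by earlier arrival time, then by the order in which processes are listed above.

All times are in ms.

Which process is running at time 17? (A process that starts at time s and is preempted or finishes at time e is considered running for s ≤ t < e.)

Gantt: | P1 0-7 | P4 7-12 | P3 12-22 | P5 22-29 | P2 29-43 |
Completion: P1=7  P2=43  P3=22  P4=12  P5=29

P3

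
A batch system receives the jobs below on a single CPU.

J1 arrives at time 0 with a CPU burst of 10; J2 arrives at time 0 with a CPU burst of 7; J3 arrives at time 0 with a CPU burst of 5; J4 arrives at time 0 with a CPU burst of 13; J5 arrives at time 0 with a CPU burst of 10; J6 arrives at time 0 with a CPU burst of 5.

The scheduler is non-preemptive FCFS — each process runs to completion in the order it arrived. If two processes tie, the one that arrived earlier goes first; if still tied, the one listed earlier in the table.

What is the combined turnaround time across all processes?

Timeline: | J1 0-10 | J2 10-17 | J3 17-22 | J4 22-35 | J5 35-45 | J6 45-50 |
Completion: J1=10  J2=17  J3=22  J4=35  J5=45  J6=50
Turnaround = completion − arrival: J1=10, J2=17, J3=22, J4=35, J5=45, J6=50
Total turnaround = 10 + 17 + 22 + 35 + 45 + 50 = 179

179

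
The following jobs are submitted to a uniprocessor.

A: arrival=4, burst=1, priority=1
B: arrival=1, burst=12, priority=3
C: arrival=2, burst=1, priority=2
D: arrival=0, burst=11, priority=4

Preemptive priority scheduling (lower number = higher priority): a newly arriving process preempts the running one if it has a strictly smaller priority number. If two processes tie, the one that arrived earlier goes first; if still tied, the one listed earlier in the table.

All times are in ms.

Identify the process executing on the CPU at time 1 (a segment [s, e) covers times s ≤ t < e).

Schedule: | D 0-1 | B 1-2 | C 2-3 | B 3-4 | A 4-5 | B 5-15 | D 15-25 |
Completion: A=5  B=15  C=3  D=25

B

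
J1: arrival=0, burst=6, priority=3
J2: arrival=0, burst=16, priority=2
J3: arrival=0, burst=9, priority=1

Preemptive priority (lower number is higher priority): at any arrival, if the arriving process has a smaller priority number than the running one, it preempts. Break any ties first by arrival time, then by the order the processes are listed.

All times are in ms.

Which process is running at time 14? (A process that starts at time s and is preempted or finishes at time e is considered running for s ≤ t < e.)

Gantt: | J3 0-9 | J2 9-25 | J1 25-31 |
Completion: J1=31  J2=25  J3=9
Turnaround (C−A): J1=31  J2=25  J3=9

J2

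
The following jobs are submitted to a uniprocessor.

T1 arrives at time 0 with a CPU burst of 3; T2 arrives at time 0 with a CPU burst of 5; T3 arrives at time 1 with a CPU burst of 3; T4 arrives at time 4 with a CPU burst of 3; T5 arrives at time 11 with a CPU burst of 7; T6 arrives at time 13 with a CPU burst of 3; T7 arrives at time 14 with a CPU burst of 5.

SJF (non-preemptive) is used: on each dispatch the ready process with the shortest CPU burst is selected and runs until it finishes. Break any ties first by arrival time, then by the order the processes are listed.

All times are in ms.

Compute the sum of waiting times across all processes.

28

Gantt: | T1 0-3 | T3 3-6 | T4 6-9 | T2 9-14 | T6 14-17 | T7 17-22 | T5 22-29 |
Completion: T1=3  T2=14  T3=6  T4=9  T5=29  T6=17  T7=22
Turnaround (C−A): T1=3  T2=14  T3=5  T4=5  T5=18  T6=4  T7=8
Waiting = turnaround − burst: T1=0, T2=9, T3=2, T4=2, T5=11, T6=1, T7=3
Total waiting = 0 + 9 + 2 + 2 + 11 + 1 + 3 = 28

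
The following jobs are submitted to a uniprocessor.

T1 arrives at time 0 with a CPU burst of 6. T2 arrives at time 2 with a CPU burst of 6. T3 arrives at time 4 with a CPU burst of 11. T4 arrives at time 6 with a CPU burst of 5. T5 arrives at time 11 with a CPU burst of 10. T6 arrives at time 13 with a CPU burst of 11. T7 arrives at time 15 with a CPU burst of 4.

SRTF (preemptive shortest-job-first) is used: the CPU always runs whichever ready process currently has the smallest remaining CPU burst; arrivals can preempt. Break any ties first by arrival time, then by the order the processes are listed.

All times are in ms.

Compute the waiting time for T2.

Schedule: | T1 0-6 | T4 6-11 | T2 11-17 | T7 17-21 | T5 21-31 | T3 31-42 | T6 42-53 |
Completion: T1=6  T2=17  T3=42  T4=11  T5=31  T6=53  T7=21
Turnaround (C−A): T1=6  T2=15  T3=38  T4=5  T5=20  T6=40  T7=6
Waiting(T2) = turnaround − burst = 15 − 6 = 9

9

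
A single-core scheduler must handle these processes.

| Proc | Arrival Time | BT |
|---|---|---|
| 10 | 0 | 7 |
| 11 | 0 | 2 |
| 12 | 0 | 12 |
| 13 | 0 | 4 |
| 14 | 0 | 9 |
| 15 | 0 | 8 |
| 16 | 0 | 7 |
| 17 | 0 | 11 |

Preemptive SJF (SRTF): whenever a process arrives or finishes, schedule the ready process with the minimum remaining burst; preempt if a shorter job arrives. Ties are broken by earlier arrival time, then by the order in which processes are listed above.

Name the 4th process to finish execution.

16

Timeline: | 11 0-2 | 13 2-6 | 10 6-13 | 16 13-20 | 15 20-28 | 14 28-37 | 17 37-48 | 12 48-60 |
Completion: 10=13  11=2  12=60  13=6  14=37  15=28  16=20  17=48
Turnaround (C−A): 10=13  11=2  12=60  13=6  14=37  15=28  16=20  17=48
Finish order: 11 → 13 → 10 → 16 → 15 → 14 → 17 → 12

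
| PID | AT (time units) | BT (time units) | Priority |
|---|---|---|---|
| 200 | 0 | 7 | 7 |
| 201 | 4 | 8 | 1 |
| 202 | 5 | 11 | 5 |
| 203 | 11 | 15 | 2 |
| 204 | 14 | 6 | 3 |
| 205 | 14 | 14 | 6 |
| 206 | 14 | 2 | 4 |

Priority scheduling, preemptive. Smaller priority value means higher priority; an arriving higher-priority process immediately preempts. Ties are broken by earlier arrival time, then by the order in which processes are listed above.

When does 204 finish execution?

Gantt: | 200 0-4 | 201 4-12 | 203 12-27 | 204 27-33 | 206 33-35 | 202 35-46 | 205 46-60 | 200 60-63 |
Completion: 200=63  201=12  202=46  203=27  204=33  205=60  206=35
Turnaround (C−A): 200=63  201=8  202=41  203=16  204=19  205=46  206=21

33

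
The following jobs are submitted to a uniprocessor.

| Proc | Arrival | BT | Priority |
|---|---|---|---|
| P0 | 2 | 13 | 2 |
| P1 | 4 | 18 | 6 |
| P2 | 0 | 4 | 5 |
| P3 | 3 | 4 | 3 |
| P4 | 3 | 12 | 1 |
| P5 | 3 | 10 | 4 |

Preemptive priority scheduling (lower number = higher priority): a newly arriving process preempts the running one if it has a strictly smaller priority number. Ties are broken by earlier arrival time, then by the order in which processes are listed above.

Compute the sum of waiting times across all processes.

Schedule: | P2 0-2 | P0 2-3 | P4 3-15 | P0 15-27 | P3 27-31 | P5 31-41 | P2 41-43 | P1 43-61 |
Completion: P0=27  P1=61  P2=43  P3=31  P4=15  P5=41
Turnaround (C−A): P0=25  P1=57  P2=43  P3=28  P4=12  P5=38
Waiting = turnaround − burst: P0=12, P1=39, P2=39, P3=24, P4=0, P5=28
Total waiting = 12 + 39 + 39 + 24 + 0 + 28 = 142

142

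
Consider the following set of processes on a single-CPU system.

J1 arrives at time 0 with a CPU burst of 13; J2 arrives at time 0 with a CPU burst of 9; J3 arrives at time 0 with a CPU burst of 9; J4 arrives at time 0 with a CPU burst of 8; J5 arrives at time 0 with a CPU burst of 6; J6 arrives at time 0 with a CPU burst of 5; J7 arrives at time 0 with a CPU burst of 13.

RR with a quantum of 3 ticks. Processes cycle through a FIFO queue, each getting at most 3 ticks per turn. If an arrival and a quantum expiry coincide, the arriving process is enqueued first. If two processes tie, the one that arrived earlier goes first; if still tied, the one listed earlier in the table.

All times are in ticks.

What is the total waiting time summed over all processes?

285

Gantt: | J1 0-3 | J2 3-6 | J3 6-9 | J4 9-12 | J5 12-15 | J6 15-18 | J7 18-21 | J1 21-24 | J2 24-27 | J3 27-30 | J4 30-33 | J5 33-36 | J6 36-38 | J7 38-41 | J1 41-44 | J2 44-47 | J3 47-50 | J4 50-52 | J7 52-55 | J1 55-58 | J7 58-61 | J1 61-62 | J7 62-63 |
Completion: J1=62  J2=47  J3=50  J4=52  J5=36  J6=38  J7=63
Waiting = turnaround − burst: J1=49, J2=38, J3=41, J4=44, J5=30, J6=33, J7=50
Total waiting = 49 + 38 + 41 + 44 + 30 + 33 + 50 = 285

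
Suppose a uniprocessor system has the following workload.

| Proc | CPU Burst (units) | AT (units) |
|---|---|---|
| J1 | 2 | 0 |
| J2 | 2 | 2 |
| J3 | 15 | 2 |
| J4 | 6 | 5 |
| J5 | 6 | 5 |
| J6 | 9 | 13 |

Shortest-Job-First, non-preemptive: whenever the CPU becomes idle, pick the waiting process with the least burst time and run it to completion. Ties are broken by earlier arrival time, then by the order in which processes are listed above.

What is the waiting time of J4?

Gantt: | J1 0-2 | J2 2-4 | J3 4-19 | J4 19-25 | J5 25-31 | J6 31-40 |
Completion: J1=2  J2=4  J3=19  J4=25  J5=31  J6=40
Turnaround (C−A): J1=2  J2=2  J3=17  J4=20  J5=26  J6=27
Waiting(J4) = turnaround − burst = 20 − 6 = 14

14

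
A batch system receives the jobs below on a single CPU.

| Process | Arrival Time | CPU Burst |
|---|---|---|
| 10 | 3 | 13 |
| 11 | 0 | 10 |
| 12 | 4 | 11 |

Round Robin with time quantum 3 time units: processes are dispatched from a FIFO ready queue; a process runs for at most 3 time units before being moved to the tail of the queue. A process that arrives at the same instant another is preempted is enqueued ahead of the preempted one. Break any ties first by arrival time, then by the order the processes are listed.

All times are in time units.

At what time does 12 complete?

33

Timeline: | 11 0-3 | 10 3-6 | 11 6-9 | 12 9-12 | 10 12-15 | 11 15-18 | 12 18-21 | 10 21-24 | 11 24-25 | 12 25-28 | 10 28-31 | 12 31-33 | 10 33-34 |
Completion: 10=34  11=25  12=33
Turnaround (C−A): 10=31  11=25  12=29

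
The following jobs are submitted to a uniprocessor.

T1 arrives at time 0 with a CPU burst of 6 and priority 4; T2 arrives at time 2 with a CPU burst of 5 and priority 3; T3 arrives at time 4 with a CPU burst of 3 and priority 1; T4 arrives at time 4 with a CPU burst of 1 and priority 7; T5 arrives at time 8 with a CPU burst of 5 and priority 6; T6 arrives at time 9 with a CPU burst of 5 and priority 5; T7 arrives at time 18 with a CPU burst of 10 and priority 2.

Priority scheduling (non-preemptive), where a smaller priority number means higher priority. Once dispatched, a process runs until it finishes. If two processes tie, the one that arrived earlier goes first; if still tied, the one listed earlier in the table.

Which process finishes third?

Gantt: | T1 0-6 | T3 6-9 | T2 9-14 | T6 14-19 | T7 19-29 | T5 29-34 | T4 34-35 |
Completion: T1=6  T2=14  T3=9  T4=35  T5=34  T6=19  T7=29
Turnaround (C−A): T1=6  T2=12  T3=5  T4=31  T5=26  T6=10  T7=11
Finish order: T1 → T3 → T2 → T6 → T7 → T5 → T4

T2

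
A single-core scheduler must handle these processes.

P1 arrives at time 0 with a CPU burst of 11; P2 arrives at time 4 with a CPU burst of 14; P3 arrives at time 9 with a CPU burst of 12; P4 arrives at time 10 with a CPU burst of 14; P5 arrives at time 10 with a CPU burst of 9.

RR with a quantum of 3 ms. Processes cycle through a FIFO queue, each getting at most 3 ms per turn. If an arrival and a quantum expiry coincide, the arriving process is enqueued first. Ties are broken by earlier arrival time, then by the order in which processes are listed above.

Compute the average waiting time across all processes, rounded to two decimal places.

30.20

Gantt: | P1 0-6 | P2 6-9 | P1 9-12 | P3 12-15 | P2 15-18 | P4 18-21 | P5 21-24 | P1 24-26 | P3 26-29 | P2 29-32 | P4 32-35 | P5 35-38 | P3 38-41 | P2 41-44 | P4 44-47 | P5 47-50 | P3 50-53 | P2 53-55 | P4 55-60 |
Completion: P1=26  P2=55  P3=53  P4=60  P5=50
Waiting times: P1=15, P2=37, P3=32, P4=36, P5=31
Average waiting = (15+37+32+36+31) / 5 = 151/5 = 30.20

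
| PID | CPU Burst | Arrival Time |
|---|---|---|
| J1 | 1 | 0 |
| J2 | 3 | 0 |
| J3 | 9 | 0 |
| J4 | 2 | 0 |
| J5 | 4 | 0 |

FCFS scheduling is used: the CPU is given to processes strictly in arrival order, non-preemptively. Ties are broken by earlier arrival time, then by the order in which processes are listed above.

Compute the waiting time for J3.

Timeline: | J1 0-1 | J2 1-4 | J3 4-13 | J4 13-15 | J5 15-19 |
Completion: J1=1  J2=4  J3=13  J4=15  J5=19
Turnaround (C−A): J1=1  J2=4  J3=13  J4=15  J5=19
Waiting(J3) = turnaround − burst = 13 − 9 = 4

4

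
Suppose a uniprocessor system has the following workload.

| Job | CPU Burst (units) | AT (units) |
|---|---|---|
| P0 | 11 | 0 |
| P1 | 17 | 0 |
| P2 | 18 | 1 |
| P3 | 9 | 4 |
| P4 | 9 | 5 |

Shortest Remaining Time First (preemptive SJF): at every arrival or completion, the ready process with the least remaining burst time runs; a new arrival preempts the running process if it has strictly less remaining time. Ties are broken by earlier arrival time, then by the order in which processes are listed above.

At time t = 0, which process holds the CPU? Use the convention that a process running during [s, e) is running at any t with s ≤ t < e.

Gantt: | P0 0-11 | P3 11-20 | P4 20-29 | P1 29-46 | P2 46-64 |
Completion: P0=11  P1=46  P2=64  P3=20  P4=29

P0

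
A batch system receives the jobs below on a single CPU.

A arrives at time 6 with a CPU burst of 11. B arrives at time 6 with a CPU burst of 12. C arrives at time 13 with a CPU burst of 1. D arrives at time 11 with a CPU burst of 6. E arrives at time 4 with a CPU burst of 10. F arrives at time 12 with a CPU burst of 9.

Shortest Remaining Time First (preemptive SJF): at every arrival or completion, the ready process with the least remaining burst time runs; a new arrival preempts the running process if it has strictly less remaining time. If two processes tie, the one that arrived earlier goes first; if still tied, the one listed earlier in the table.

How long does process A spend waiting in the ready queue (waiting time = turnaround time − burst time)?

24

Gantt: | idle 0-4 | E 4-14 | C 14-15 | D 15-21 | F 21-30 | A 30-41 | B 41-53 |
Completion: A=41  B=53  C=15  D=21  E=14  F=30
Waiting(A) = turnaround − burst = 35 − 11 = 24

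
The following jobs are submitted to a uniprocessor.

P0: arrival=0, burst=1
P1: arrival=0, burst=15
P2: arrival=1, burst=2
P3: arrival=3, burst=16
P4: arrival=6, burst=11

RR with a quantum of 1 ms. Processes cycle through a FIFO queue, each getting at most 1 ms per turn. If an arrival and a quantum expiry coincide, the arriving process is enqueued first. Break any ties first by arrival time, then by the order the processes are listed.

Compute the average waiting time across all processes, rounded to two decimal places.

15.60

Schedule: | P0 0-1 | P1 1-2 | P2 2-3 | P1 3-4 | P3 4-5 | P2 5-6 | P1 6-7 | P3 7-8 | P4 8-9 | P1 9-10 | P3 10-11 | P4 11-12 | P1 12-13 | P3 13-14 | P4 14-15 | P1 15-16 | P3 16-17 | P4 17-18 | P1 18-19 | P3 19-20 | P4 20-21 | P1 21-22 | P3 22-23 | P4 23-24 | P1 24-25 | P3 25-26 | P4 26-27 | P1 27-28 | P3 28-29 | P4 29-30 | P1 30-31 | P3 31-32 | P4 32-33 | P1 33-34 | P3 34-35 | P4 35-36 | P1 36-37 | P3 37-38 | P4 38-39 | P1 39-40 | P3 40-41 | P1 41-42 | P3 42-45 |
Completion: P0=1  P1=42  P2=6  P3=45  P4=39
Turnaround (C−A): P0=1  P1=42  P2=5  P3=42  P4=33
Waiting times: P0=0, P1=27, P2=3, P3=26, P4=22
Average waiting = (0+27+3+26+22) / 5 = 78/5 = 15.60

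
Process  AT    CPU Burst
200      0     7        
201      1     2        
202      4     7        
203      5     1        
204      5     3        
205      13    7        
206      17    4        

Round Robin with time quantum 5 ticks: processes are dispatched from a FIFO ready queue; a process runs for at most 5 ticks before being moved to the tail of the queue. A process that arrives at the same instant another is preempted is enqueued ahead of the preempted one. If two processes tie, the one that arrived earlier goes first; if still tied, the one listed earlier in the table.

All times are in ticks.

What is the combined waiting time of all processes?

58

Gantt: | 200 0-5 | 201 5-7 | 202 7-12 | 203 12-13 | 204 13-16 | 200 16-18 | 202 18-20 | 205 20-25 | 206 25-29 | 205 29-31 |
Completion: 200=18  201=7  202=20  203=13  204=16  205=31  206=29
Turnaround (C−A): 200=18  201=6  202=16  203=8  204=11  205=18  206=12
Waiting = turnaround − burst: 200=11, 201=4, 202=9, 203=7, 204=8, 205=11, 206=8
Total waiting = 11 + 4 + 9 + 7 + 8 + 11 + 8 = 58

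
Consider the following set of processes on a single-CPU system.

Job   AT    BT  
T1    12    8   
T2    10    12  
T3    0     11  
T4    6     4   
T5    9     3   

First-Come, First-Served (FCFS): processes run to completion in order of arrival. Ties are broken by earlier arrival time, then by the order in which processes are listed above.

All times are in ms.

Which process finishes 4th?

Gantt: | T3 0-11 | T4 11-15 | T5 15-18 | T2 18-30 | T1 30-38 |
Completion: T1=38  T2=30  T3=11  T4=15  T5=18
Finish order: T3 → T4 → T5 → T2 → T1

T2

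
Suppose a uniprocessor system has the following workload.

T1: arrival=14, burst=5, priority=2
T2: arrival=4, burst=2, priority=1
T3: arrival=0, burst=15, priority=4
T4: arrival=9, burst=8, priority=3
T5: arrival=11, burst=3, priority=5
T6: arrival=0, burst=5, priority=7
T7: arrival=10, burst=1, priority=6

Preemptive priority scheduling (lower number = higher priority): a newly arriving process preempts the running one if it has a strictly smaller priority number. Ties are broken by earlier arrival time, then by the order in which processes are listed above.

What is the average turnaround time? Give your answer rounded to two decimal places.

19.29

Gantt: | T3 0-4 | T2 4-6 | T3 6-9 | T4 9-14 | T1 14-19 | T4 19-22 | T3 22-30 | T5 30-33 | T7 33-34 | T6 34-39 |
Completion: T1=19  T2=6  T3=30  T4=22  T5=33  T6=39  T7=34
Turnaround times: T1=5, T2=2, T3=30, T4=13, T5=22, T6=39, T7=24
Average turnaround = (5+2+30+13+22+39+24) / 7 = 135/7 = 19.29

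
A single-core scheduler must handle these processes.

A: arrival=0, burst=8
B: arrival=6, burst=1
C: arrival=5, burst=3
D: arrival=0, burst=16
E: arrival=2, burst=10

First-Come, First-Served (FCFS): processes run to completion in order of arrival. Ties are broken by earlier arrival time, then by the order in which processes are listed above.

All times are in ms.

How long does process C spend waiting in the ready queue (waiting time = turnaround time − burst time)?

Timeline: | A 0-8 | D 8-24 | E 24-34 | C 34-37 | B 37-38 |
Completion: A=8  B=38  C=37  D=24  E=34
Turnaround (C−A): A=8  B=32  C=32  D=24  E=32
Waiting(C) = turnaround − burst = 32 − 3 = 29

29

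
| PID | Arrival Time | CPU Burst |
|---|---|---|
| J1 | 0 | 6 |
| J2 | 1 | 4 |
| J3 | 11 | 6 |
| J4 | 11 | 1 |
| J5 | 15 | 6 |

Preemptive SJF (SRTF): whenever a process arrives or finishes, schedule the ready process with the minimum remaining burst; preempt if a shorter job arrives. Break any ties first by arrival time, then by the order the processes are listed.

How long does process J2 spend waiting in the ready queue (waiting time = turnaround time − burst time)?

0

Gantt: | J1 0-1 | J2 1-5 | J1 5-10 | idle 10-11 | J4 11-12 | J3 12-18 | J5 18-24 |
Completion: J1=10  J2=5  J3=18  J4=12  J5=24
Turnaround (C−A): J1=10  J2=4  J3=7  J4=1  J5=9
Waiting(J2) = turnaround − burst = 4 − 4 = 0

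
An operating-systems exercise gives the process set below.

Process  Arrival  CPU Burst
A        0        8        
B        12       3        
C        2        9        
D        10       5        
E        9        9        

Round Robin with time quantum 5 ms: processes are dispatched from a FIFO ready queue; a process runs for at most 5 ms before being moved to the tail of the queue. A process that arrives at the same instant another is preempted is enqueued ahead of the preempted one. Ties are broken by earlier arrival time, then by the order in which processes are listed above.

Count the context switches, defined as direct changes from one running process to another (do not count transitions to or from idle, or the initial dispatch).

Timeline: | A 0-5 | C 5-10 | A 10-13 | E 13-18 | D 18-23 | C 23-27 | B 27-30 | E 30-34 |
Completion: A=13  B=30  C=27  D=23  E=34
Turnaround (C−A): A=13  B=18  C=25  D=13  E=25

7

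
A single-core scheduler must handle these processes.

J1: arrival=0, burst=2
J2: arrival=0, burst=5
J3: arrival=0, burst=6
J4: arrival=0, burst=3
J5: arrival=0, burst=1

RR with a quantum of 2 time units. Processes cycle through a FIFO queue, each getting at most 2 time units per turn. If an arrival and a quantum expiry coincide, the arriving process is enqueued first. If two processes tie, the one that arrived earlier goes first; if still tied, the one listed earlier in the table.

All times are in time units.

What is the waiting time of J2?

Timeline: | J1 0-2 | J2 2-4 | J3 4-6 | J4 6-8 | J5 8-9 | J2 9-11 | J3 11-13 | J4 13-14 | J2 14-15 | J3 15-17 |
Completion: J1=2  J2=15  J3=17  J4=14  J5=9
Waiting(J2) = turnaround − burst = 15 − 5 = 10

10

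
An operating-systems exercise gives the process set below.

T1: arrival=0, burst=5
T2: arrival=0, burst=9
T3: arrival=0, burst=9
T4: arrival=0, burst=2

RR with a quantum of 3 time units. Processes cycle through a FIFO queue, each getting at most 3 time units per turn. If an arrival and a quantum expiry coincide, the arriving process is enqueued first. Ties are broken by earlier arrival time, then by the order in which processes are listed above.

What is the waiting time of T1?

8

Gantt: | T1 0-3 | T2 3-6 | T3 6-9 | T4 9-11 | T1 11-13 | T2 13-16 | T3 16-19 | T2 19-22 | T3 22-25 |
Completion: T1=13  T2=22  T3=25  T4=11
Waiting(T1) = turnaround − burst = 13 − 5 = 8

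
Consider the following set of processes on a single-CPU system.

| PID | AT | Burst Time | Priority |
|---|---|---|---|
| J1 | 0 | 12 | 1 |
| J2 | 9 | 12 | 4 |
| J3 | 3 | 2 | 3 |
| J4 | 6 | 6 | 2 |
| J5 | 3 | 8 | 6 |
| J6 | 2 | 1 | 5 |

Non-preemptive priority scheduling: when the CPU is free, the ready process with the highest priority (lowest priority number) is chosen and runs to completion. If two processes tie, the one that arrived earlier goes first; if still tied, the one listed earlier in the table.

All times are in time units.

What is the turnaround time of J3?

17

Gantt: | J1 0-12 | J4 12-18 | J3 18-20 | J2 20-32 | J6 32-33 | J5 33-41 |
Completion: J1=12  J2=32  J3=20  J4=18  J5=41  J6=33
Turnaround (C−A): J1=12  J2=23  J3=17  J4=12  J5=38  J6=31
Turnaround(J3) = completion − arrival = 20 − 3 = 17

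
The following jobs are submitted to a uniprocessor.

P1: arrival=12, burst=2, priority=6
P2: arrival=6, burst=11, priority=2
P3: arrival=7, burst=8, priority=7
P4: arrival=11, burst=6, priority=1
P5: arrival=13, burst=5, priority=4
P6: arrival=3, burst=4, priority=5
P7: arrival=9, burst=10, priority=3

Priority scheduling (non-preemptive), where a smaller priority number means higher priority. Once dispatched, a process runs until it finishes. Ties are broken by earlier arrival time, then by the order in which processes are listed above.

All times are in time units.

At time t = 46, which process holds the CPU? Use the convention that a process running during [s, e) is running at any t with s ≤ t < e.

Gantt: | idle 0-3 | P6 3-7 | P2 7-18 | P4 18-24 | P7 24-34 | P5 34-39 | P1 39-41 | P3 41-49 |
Completion: P1=41  P2=18  P3=49  P4=24  P5=39  P6=7  P7=34
Turnaround (C−A): P1=29  P2=12  P3=42  P4=13  P5=26  P6=4  P7=25

P3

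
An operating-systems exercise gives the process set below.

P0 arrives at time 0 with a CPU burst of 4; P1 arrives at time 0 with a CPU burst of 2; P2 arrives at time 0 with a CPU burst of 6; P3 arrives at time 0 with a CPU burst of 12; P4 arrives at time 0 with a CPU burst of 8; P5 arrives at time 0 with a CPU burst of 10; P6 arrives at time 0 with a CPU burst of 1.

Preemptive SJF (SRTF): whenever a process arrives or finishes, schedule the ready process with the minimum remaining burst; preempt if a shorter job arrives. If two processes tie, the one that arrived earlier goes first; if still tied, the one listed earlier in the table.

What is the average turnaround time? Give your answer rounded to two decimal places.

Gantt: | P6 0-1 | P1 1-3 | P0 3-7 | P2 7-13 | P4 13-21 | P5 21-31 | P3 31-43 |
Completion: P0=7  P1=3  P2=13  P3=43  P4=21  P5=31  P6=1
Turnaround times: P0=7, P1=3, P2=13, P3=43, P4=21, P5=31, P6=1
Average turnaround = (7+3+13+43+21+31+1) / 7 = 119/7 = 17.00

17.00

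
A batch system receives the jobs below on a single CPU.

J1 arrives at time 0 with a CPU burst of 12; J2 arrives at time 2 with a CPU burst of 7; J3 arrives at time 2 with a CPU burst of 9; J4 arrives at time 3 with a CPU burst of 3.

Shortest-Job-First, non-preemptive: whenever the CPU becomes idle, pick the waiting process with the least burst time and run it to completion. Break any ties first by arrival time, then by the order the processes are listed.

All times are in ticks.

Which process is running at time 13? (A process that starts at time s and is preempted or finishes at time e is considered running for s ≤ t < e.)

J4

Timeline: | J1 0-12 | J4 12-15 | J2 15-22 | J3 22-31 |
Completion: J1=12  J2=22  J3=31  J4=15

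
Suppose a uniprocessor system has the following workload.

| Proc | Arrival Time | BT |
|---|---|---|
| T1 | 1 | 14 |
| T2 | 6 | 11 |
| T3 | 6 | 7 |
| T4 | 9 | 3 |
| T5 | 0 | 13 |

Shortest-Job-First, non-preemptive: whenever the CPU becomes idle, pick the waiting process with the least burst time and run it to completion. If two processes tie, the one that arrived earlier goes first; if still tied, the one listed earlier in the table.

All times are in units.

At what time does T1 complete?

Schedule: | T5 0-13 | T4 13-16 | T3 16-23 | T2 23-34 | T1 34-48 |
Completion: T1=48  T2=34  T3=23  T4=16  T5=13
Turnaround (C−A): T1=47  T2=28  T3=17  T4=7  T5=13

48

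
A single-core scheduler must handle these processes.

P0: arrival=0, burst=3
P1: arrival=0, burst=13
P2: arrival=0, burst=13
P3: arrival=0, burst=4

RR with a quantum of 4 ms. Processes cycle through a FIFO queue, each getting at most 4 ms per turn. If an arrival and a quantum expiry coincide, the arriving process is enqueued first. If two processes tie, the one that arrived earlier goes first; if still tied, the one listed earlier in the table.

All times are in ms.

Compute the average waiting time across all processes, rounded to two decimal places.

Schedule: | P0 0-3 | P1 3-7 | P2 7-11 | P3 11-15 | P1 15-19 | P2 19-23 | P1 23-27 | P2 27-31 | P1 31-32 | P2 32-33 |
Completion: P0=3  P1=32  P2=33  P3=15
Turnaround (C−A): P0=3  P1=32  P2=33  P3=15
Waiting times: P0=0, P1=19, P2=20, P3=11
Average waiting = (0+19+20+11) / 4 = 50/4 = 12.50

12.50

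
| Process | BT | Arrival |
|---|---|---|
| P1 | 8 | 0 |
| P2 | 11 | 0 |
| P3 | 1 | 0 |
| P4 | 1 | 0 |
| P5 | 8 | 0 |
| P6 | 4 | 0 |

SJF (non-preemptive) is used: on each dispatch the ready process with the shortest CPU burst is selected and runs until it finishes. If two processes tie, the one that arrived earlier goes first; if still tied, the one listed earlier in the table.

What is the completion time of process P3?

Gantt: | P3 0-1 | P4 1-2 | P6 2-6 | P1 6-14 | P5 14-22 | P2 22-33 |
Completion: P1=14  P2=33  P3=1  P4=2  P5=22  P6=6

1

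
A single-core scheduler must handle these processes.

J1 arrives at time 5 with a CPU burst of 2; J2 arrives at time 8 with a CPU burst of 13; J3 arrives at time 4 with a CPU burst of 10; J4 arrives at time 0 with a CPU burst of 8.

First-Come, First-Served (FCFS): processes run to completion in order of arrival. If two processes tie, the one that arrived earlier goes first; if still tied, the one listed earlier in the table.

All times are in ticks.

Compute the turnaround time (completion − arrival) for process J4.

Timeline: | J4 0-8 | J3 8-18 | J1 18-20 | J2 20-33 |
Completion: J1=20  J2=33  J3=18  J4=8
Turnaround (C−A): J1=15  J2=25  J3=14  J4=8
Turnaround(J4) = completion − arrival = 8 − 0 = 8

8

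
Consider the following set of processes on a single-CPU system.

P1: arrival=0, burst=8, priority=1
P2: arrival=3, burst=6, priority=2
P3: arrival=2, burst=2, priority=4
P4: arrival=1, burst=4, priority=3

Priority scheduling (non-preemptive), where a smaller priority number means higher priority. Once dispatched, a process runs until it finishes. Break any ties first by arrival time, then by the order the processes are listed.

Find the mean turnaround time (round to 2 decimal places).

13.50

Gantt: | P1 0-8 | P2 8-14 | P4 14-18 | P3 18-20 |
Completion: P1=8  P2=14  P3=20  P4=18
Turnaround times: P1=8, P2=11, P3=18, P4=17
Average turnaround = (8+11+18+17) / 4 = 54/4 = 13.50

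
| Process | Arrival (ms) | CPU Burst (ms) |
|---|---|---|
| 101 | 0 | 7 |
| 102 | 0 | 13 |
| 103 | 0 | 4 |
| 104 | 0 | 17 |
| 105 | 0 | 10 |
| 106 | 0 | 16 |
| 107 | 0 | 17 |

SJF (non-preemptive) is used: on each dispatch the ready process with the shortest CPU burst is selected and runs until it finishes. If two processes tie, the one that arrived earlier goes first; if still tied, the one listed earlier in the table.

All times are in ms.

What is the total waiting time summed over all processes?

187

Gantt: | 103 0-4 | 101 4-11 | 105 11-21 | 102 21-34 | 106 34-50 | 104 50-67 | 107 67-84 |
Completion: 101=11  102=34  103=4  104=67  105=21  106=50  107=84
Turnaround (C−A): 101=11  102=34  103=4  104=67  105=21  106=50  107=84
Waiting = turnaround − burst: 101=4, 102=21, 103=0, 104=50, 105=11, 106=34, 107=67
Total waiting = 4 + 21 + 0 + 50 + 11 + 34 + 67 = 187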